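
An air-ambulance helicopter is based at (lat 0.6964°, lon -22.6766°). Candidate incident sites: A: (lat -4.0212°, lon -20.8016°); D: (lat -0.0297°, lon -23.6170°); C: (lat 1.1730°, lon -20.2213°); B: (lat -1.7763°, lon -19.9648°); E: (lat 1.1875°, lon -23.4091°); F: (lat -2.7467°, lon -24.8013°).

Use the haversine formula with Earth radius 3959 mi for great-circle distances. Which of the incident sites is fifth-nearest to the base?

F

Distance to each, sorted:
E: 60.9 mi
D: 82.1 mi
C: 172.8 mi
B: 253.6 mi
F: 279.5 mi
A: 350.7 mi
The fifth-nearest is F at 279.5 mi.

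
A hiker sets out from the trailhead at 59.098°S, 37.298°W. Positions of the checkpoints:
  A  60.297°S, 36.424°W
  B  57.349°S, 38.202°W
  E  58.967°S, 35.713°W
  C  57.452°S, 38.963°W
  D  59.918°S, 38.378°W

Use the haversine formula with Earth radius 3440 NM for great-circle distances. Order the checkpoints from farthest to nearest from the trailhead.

C, B, A, D, E

Computing each great-circle distance from 59.098°S, 37.298°W:
C 57.452°S, 38.963°W: 111.9 NM
B 57.349°S, 38.202°W: 108.8 NM
A 60.297°S, 36.424°W: 76.7 NM
D 59.918°S, 38.378°W: 59.2 NM
E 58.967°S, 35.713°W: 49.6 NM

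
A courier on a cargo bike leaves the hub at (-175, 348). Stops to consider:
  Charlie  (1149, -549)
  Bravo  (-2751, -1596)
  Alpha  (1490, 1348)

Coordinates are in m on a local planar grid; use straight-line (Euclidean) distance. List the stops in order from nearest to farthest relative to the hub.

Charlie, Alpha, Bravo

Computing each straight-line distance from (-175, 348):
Charlie (1149, -549): 1599.2 m
Alpha (1490, 1348): 1942.2 m
Bravo (-2751, -1596): 3227.2 m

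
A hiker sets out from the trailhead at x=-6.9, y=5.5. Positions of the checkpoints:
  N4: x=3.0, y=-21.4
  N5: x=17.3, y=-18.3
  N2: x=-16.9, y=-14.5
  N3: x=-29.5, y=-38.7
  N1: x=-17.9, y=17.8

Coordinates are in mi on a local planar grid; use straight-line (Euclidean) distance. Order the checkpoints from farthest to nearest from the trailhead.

N3, N5, N4, N2, N1

Distances from the trailhead:
N3 x=-29.5, y=-38.7: 49.6 mi
N5 x=17.3, y=-18.3: 33.9 mi
N4 x=3.0, y=-21.4: 28.7 mi
N2 x=-16.9, y=-14.5: 22.4 mi
N1 x=-17.9, y=17.8: 16.5 mi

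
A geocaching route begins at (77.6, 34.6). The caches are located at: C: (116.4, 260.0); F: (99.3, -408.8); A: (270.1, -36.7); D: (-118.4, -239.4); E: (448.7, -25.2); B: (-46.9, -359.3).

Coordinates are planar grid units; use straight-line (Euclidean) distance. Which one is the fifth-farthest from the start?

Distance to each, sorted:
F: 443.9
B: 413.1
E: 375.9
D: 336.9
C: 228.7
A: 205.3
The fifth-farthest is C at 228.7.

C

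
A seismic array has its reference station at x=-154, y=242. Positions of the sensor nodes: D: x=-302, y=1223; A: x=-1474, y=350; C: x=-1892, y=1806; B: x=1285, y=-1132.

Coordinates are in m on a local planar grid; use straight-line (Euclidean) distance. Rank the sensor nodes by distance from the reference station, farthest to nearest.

Distance from the reference station at x=-154, y=242 to each:
C x=-1892, y=1806: 2338.1 m
B x=1285, y=-1132: 1989.6 m
A x=-1474, y=350: 1324.4 m
D x=-302, y=1223: 992.1 m

C, B, A, D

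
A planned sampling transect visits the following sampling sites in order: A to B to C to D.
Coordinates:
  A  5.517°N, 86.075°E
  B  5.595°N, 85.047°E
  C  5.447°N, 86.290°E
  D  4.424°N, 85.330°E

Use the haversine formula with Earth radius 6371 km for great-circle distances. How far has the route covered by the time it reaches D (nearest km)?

Leg distances:
A→B: 114.1 km  (cumulative 114.1 km)
B→C: 138.6 km  (cumulative 252.7 km)
C→D: 155.7 km  (cumulative 408.4 km)
Cumulative distance at D ≈ 408 km.

408 km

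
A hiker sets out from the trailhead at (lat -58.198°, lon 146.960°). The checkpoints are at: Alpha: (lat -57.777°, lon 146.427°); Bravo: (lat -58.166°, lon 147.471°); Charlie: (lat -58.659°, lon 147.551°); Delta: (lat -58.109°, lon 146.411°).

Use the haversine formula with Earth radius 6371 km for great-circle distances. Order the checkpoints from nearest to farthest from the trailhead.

Bravo, Delta, Alpha, Charlie

Distance from the trailhead at (lat -58.198°, lon 146.960°) to each:
Bravo (lat -58.166°, lon 147.471°): 30.2 km
Delta (lat -58.109°, lon 146.411°): 33.7 km
Alpha (lat -57.777°, lon 146.427°): 56.4 km
Charlie (lat -58.659°, lon 147.551°): 61.7 km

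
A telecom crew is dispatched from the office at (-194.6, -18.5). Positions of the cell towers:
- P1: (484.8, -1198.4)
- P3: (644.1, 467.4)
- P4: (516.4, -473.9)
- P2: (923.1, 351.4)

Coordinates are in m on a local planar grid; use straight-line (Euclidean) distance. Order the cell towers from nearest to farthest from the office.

Computing each straight-line distance from (-194.6, -18.5):
P4 (516.4, -473.9): 844.3 m
P3 (644.1, 467.4): 969.3 m
P2 (923.1, 351.4): 1177.3 m
P1 (484.8, -1198.4): 1361.5 m

P4, P3, P2, P1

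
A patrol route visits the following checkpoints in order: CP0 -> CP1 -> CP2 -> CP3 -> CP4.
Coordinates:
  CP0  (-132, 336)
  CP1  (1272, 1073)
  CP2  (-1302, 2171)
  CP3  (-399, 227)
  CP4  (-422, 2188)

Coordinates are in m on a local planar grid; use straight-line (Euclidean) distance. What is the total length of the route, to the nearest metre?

Leg distances:
CP0→CP1: 1585.7 m  (cumulative 1585.7 m)
CP1→CP2: 2798.4 m  (cumulative 4384.1 m)
CP2→CP3: 2143.5 m  (cumulative 6527.6 m)
CP3→CP4: 1961.1 m  (cumulative 8488.7 m)
Total route length ≈ 8489 m.

8489 m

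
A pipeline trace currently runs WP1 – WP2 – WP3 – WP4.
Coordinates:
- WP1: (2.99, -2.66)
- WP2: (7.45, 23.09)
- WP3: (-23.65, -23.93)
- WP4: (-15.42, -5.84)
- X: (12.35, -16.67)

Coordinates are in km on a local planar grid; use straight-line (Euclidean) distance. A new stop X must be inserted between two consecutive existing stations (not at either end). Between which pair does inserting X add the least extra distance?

between WP2 and WP3

Added distance for inserting X between each consecutive pair:
WP1–WP2: 30.8 km
WP2–WP3: 20.4 km
WP3–WP4: 46.7 km
Smallest added distance is 20.4 km, inserting between WP2 and WP3.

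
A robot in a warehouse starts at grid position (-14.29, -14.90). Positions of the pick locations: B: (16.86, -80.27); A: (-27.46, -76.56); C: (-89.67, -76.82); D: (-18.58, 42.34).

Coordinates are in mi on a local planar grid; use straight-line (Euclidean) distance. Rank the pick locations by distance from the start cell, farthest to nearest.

Computing each straight-line distance from (-14.29, -14.90):
C (-89.67, -76.82): 97.6 mi
B (16.86, -80.27): 72.4 mi
A (-27.46, -76.56): 63.1 mi
D (-18.58, 42.34): 57.4 mi

C, B, A, D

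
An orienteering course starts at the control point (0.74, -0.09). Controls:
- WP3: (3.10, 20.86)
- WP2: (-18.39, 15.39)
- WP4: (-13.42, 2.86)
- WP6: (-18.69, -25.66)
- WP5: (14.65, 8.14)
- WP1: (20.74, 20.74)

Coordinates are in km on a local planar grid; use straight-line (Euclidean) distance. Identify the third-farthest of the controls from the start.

Distances from the start ((0.74, -0.09)):
WP6: 32.1 km
WP1: 28.9 km
WP2: 24.6 km
WP3: 21.1 km
WP5: 16.2 km
WP4: 14.5 km
The third-farthest is WP2 at 24.6 km.

WP2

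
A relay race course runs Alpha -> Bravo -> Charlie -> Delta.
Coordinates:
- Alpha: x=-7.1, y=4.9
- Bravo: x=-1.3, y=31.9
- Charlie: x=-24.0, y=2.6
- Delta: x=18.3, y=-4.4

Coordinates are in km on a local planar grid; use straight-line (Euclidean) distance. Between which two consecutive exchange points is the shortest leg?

Alpha–Bravo

Leg distances:
Alpha→Bravo: 27.6 km
Bravo→Charlie: 37.1 km
Charlie→Delta: 42.9 km
The shortest leg is Alpha–Bravo at 27.6 km.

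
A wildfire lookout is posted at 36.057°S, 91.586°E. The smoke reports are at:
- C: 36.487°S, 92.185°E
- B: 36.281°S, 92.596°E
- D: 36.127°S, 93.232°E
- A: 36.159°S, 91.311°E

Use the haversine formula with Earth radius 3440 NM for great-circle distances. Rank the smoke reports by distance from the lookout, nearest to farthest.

A, C, B, D

Distances from the lookout:
A 36.159°S, 91.311°E: 14.7 NM
C 36.487°S, 92.185°E: 38.8 NM
B 36.281°S, 92.596°E: 50.8 NM
D 36.127°S, 93.232°E: 80.0 NM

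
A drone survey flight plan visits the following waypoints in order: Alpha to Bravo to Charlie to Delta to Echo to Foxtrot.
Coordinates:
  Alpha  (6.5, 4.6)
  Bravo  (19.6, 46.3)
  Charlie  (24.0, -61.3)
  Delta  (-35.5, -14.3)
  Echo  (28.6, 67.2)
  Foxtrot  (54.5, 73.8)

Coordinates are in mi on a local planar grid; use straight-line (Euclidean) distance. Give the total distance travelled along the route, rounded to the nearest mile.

Leg distances:
Alpha→Bravo: 43.7 mi  (cumulative 43.7 mi)
Bravo→Charlie: 107.7 mi  (cumulative 151.4 mi)
Charlie→Delta: 75.8 mi  (cumulative 227.2 mi)
Delta→Echo: 103.7 mi  (cumulative 330.9 mi)
Echo→Foxtrot: 26.7 mi  (cumulative 357.6 mi)
Total route length ≈ 358 mi.

358 mi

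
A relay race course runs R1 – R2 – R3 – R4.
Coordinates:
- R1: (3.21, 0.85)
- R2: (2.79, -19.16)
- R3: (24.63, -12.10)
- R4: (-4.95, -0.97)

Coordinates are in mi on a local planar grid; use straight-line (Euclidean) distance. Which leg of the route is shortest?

R1–R2

Leg distances:
R1→R2: 20.0 mi
R2→R3: 23.0 mi
R3→R4: 31.6 mi
The shortest leg is R1–R2 at 20.0 mi.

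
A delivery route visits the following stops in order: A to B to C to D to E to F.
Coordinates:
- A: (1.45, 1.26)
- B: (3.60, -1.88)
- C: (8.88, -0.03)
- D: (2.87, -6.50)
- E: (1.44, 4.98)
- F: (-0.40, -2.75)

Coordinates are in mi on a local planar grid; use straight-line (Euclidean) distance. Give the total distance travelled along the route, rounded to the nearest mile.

Leg distances:
A→B: 3.8 mi  (cumulative 3.8 mi)
B→C: 5.6 mi  (cumulative 9.4 mi)
C→D: 8.8 mi  (cumulative 18.2 mi)
D→E: 11.6 mi  (cumulative 29.8 mi)
E→F: 7.9 mi  (cumulative 37.7 mi)
Total route length ≈ 38 mi.

38 mi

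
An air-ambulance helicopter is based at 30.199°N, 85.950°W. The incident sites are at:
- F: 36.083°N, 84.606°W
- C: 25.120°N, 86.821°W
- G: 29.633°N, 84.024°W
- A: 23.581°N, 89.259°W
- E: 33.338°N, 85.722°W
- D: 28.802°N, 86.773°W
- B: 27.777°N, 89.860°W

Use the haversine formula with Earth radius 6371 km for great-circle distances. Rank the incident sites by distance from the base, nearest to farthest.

Computing each great-circle distance from 30.199°N, 85.950°W:
D 28.802°N, 86.773°W: 174.6 km
G 29.633°N, 84.024°W: 196.0 km
E 33.338°N, 85.722°W: 349.7 km
B 27.777°N, 89.860°W: 465.9 km
C 25.120°N, 86.821°W: 571.2 km
F 36.083°N, 84.606°W: 666.1 km
A 23.581°N, 89.259°W: 805.6 km

D, G, E, B, C, F, A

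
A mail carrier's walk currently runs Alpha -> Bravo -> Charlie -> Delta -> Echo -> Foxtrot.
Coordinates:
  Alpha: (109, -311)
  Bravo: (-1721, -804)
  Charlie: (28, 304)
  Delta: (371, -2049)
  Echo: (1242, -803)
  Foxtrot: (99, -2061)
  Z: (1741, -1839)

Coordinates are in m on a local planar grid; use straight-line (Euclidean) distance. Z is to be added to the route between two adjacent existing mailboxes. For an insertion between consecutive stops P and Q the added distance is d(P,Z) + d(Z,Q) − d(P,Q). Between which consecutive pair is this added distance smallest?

between Delta and Echo

Added distance for inserting Z between each consecutive pair:
Alpha–Bravo: 3953.8 m
Bravo–Charlie: 4286.5 m
Charlie–Delta: 1751.6 m
Delta–Echo: 1015.7 m
Echo–Foxtrot: 1107.1 m
Smallest added distance is 1015.7 m, inserting between Delta and Echo.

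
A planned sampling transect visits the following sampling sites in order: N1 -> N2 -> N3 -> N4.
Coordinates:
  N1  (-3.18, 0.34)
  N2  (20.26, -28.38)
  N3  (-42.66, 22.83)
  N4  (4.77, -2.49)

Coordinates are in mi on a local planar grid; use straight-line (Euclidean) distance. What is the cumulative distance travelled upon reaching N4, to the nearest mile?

Leg distances:
N1→N2: 37.1 mi  (cumulative 37.1 mi)
N2→N3: 81.1 mi  (cumulative 118.2 mi)
N3→N4: 53.8 mi  (cumulative 172.0 mi)
Cumulative distance at N4 ≈ 172 mi.

172 mi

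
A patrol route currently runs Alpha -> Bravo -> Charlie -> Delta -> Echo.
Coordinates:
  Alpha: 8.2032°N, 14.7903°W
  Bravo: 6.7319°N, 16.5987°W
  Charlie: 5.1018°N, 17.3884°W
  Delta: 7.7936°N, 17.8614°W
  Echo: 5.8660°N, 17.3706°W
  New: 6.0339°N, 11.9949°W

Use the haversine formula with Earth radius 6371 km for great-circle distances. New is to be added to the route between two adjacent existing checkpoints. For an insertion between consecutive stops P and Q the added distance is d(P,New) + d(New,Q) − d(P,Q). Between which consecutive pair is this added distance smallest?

Added distance for inserting New between each consecutive pair:
Alpha–Bravo: 648.3 km
Bravo–Charlie: 919.2 km
Charlie–Delta: 978.4 km
Delta–Echo: 1050.2 km
Smallest added distance is 648.3 km, inserting between Alpha and Bravo.

between Alpha and Bravo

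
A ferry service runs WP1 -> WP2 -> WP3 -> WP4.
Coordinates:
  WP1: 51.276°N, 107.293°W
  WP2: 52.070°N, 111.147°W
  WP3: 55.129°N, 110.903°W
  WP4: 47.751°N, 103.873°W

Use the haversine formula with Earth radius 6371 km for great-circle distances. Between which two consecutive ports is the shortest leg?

Leg distances:
WP1→WP2: 280.0 km
WP2→WP3: 340.5 km
WP3→WP4: 953.1 km
The shortest leg is WP1–WP2 at 280.0 km.

WP1–WP2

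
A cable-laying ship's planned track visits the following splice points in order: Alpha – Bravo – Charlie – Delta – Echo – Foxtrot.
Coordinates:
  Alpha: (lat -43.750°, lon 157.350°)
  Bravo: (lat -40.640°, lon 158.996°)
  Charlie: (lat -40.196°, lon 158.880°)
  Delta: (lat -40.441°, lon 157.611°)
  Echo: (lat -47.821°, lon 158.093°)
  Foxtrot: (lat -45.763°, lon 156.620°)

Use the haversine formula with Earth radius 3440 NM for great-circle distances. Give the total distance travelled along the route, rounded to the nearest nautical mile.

Leg distances:
Alpha→Bravo: 200.6 NM  (cumulative 200.6 NM)
Bravo→Charlie: 27.2 NM  (cumulative 227.7 NM)
Charlie→Delta: 59.9 NM  (cumulative 287.7 NM)
Delta→Echo: 443.6 NM  (cumulative 731.2 NM)
Echo→Foxtrot: 137.6 NM  (cumulative 868.8 NM)
Total route length ≈ 869 NM.

869 NM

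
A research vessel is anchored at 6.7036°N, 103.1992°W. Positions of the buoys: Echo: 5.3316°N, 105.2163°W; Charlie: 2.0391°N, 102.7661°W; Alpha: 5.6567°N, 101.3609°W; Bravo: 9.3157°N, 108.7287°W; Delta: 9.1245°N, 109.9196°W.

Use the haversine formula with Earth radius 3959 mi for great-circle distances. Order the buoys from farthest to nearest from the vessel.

Computing each great-circle distance from 6.7036°N, 103.1992°W:
Delta 9.1245°N, 109.9196°W: 489.4 mi
Bravo 9.3157°N, 108.7287°W: 419.2 mi
Charlie 2.0391°N, 102.7661°W: 323.7 mi
Echo 5.3316°N, 105.2163°W: 167.9 mi
Alpha 5.6567°N, 101.3609°W: 145.5 mi

Delta, Bravo, Charlie, Echo, Alpha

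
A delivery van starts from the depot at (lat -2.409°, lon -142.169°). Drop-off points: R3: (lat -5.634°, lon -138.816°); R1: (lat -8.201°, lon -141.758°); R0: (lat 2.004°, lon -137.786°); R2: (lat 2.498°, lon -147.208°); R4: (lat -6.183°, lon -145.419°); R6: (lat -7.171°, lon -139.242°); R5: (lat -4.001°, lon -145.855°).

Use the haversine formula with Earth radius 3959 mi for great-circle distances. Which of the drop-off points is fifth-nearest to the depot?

Distance to each, sorted:
R5: 277.1 mi
R3: 321.0 mi
R4: 343.7 mi
R6: 385.8 mi
R1: 401.2 mi
R0: 429.7 mi
R2: 485.9 mi
The fifth-nearest is R1 at 401.2 mi.

R1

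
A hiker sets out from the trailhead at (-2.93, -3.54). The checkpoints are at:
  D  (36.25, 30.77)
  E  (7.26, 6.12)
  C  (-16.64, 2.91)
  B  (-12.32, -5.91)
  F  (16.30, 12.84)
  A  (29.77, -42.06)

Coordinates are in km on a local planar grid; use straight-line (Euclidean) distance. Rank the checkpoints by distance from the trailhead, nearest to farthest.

Distances from the trailhead:
B (-12.32, -5.91): 9.7 km
E (7.26, 6.12): 14.0 km
C (-16.64, 2.91): 15.2 km
F (16.30, 12.84): 25.3 km
A (29.77, -42.06): 50.5 km
D (36.25, 30.77): 52.1 km

B, E, C, F, A, D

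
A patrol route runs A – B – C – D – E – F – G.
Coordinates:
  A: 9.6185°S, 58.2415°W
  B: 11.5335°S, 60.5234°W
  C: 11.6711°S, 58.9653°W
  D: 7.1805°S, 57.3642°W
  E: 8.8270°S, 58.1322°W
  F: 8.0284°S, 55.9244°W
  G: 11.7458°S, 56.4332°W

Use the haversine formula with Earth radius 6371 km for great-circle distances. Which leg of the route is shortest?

B–C

Leg distances:
A→B: 327.9 km
B→C: 170.4 km
C→D: 529.3 km
D→E: 201.7 km
E→F: 258.6 km
F→G: 417.1 km
The shortest leg is B–C at 170.4 km.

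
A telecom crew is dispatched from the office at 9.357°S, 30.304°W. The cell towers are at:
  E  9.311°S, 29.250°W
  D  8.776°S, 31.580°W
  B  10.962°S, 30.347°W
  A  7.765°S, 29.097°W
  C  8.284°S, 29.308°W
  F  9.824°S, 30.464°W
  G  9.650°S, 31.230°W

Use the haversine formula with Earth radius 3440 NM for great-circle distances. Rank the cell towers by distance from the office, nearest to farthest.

F, G, E, D, C, B, A

Computing each great-circle distance from 9.357°S, 30.304°W:
F 9.824°S, 30.464°W: 29.6 NM
G 9.650°S, 31.230°W: 57.6 NM
E 9.311°S, 29.250°W: 62.5 NM
D 8.776°S, 31.580°W: 83.3 NM
C 8.284°S, 29.308°W: 87.4 NM
B 10.962°S, 30.347°W: 96.4 NM
A 7.765°S, 29.097°W: 119.5 NM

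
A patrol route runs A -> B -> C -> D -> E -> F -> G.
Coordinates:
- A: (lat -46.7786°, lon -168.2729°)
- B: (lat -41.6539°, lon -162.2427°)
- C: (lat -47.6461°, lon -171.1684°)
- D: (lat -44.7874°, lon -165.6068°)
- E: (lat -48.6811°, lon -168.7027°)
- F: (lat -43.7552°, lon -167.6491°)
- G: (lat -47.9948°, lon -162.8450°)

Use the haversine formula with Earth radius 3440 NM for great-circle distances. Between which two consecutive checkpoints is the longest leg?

B–C

Leg distances:
A→B: 402.2 NM
B→C: 523.6 NM
C→D: 287.7 NM
D→E: 266.2 NM
E→F: 299.0 NM
F→G: 324.1 NM
The longest leg is B–C at 523.6 NM.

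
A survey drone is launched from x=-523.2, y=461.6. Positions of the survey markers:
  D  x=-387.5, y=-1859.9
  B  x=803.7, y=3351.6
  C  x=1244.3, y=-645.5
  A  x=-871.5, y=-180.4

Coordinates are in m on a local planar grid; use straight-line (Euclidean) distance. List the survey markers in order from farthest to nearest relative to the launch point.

Distance from the launch point at x=-523.2, y=461.6 to each:
B x=803.7, y=3351.6: 3180.1 m
D x=-387.5, y=-1859.9: 2325.5 m
C x=1244.3, y=-645.5: 2085.6 m
A x=-871.5, y=-180.4: 730.4 m

B, D, C, A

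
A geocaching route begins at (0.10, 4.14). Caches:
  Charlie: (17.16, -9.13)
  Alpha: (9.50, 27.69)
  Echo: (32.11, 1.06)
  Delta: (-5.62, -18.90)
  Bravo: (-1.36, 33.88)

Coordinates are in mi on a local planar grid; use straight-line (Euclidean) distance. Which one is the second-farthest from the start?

Bravo

Distances from the start ((0.10, 4.14)):
Echo: 32.2 mi
Bravo: 29.8 mi
Alpha: 25.4 mi
Delta: 23.7 mi
Charlie: 21.6 mi
The second-farthest is Bravo at 29.8 mi.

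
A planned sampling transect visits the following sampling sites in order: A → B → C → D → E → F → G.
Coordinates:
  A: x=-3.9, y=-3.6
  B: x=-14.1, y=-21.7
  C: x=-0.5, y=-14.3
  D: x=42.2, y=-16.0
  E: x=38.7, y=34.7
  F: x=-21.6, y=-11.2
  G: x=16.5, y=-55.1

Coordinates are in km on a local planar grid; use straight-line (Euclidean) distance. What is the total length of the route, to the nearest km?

264 km

Leg distances:
A→B: 20.8 km  (cumulative 20.8 km)
B→C: 15.5 km  (cumulative 36.3 km)
C→D: 42.7 km  (cumulative 79.0 km)
D→E: 50.8 km  (cumulative 129.8 km)
E→F: 75.8 km  (cumulative 205.6 km)
F→G: 58.1 km  (cumulative 263.7 km)
Total route length ≈ 264 km.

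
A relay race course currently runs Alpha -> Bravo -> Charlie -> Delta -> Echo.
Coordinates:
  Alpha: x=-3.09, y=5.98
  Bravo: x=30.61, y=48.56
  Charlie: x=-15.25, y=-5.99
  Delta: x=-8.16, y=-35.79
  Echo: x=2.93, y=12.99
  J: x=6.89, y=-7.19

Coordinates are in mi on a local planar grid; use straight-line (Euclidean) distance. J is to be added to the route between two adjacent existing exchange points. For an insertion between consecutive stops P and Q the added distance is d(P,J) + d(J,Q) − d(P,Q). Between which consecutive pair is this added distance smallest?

Added distance for inserting J between each consecutive pair:
Alpha–Bravo: 22.8 mi
Bravo–Charlie: 11.5 mi
Charlie–Delta: 23.9 mi
Delta–Echo: 2.9 mi
Smallest added distance is 2.9 mi, inserting between Delta and Echo.

between Delta and Echo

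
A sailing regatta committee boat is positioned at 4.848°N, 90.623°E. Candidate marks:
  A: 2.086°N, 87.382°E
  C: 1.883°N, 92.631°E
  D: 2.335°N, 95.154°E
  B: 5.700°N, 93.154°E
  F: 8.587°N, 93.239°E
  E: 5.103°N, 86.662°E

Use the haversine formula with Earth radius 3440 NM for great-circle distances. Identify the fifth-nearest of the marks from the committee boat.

Distances from the committee boat (4.848°N, 90.623°E):
B: 159.7 NM
C: 214.9 NM
E: 237.4 NM
A: 255.4 NM
F: 273.3 NM
D: 310.6 NM
The fifth-nearest is F at 273.3 NM.

F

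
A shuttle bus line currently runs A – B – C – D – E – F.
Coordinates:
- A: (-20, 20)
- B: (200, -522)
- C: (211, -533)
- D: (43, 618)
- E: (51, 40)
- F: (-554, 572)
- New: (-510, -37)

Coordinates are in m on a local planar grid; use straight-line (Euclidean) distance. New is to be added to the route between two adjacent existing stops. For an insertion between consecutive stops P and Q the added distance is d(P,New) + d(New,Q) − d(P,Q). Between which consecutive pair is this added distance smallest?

Added distance for inserting New between each consecutive pair:
A–B: 768.2 m
B–C: 1719.4 m
C–D: 569.2 m
D–E: 845.4 m
E–F: 371.2 m
Smallest added distance is 371.2 m, inserting between E and F.

between E and F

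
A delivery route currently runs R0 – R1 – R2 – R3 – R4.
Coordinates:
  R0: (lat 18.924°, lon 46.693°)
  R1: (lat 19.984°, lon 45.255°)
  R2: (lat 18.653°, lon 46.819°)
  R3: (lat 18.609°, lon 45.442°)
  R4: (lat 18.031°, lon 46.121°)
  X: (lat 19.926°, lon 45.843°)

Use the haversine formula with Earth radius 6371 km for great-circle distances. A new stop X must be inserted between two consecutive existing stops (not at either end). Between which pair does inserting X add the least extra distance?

between R0 and R1

Added distance for inserting X between each consecutive pair:
R0–R1: 13.1 km
R1–R2: 15.5 km
R2–R3: 181.9 km
R3–R4: 268.8 km
Smallest added distance is 13.1 km, inserting between R0 and R1.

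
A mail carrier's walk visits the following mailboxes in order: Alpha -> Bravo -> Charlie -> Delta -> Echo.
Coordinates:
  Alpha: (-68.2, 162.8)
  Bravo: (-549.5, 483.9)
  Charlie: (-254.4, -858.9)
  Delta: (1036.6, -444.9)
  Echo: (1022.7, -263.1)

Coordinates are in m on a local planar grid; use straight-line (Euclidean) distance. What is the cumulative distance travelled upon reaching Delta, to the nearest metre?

Leg distances:
Alpha→Bravo: 578.6 m  (cumulative 578.6 m)
Bravo→Charlie: 1374.8 m  (cumulative 1953.4 m)
Charlie→Delta: 1355.8 m  (cumulative 3309.2 m)
Cumulative distance at Delta ≈ 3309 m.

3309 m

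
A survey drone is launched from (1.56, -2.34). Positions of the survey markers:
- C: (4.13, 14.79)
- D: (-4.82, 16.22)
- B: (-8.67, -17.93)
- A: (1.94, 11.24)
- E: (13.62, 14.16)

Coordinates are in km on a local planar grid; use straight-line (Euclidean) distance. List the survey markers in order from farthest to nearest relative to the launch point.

Distances from the launch point:
E (13.62, 14.16): 20.4 km
D (-4.82, 16.22): 19.6 km
B (-8.67, -17.93): 18.6 km
C (4.13, 14.79): 17.3 km
A (1.94, 11.24): 13.6 km

E, D, B, C, A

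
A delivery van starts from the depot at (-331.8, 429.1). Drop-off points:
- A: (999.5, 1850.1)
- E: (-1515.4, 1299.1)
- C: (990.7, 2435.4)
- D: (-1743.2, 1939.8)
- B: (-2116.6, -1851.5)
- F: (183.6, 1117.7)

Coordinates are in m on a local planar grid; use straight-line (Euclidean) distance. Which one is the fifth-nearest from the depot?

C

Distance to each, sorted:
F: 860.1 m
E: 1468.9 m
A: 1947.2 m
D: 2067.4 m
C: 2403.0 m
B: 2896.0 m
The fifth-nearest is C at 2403.0 m.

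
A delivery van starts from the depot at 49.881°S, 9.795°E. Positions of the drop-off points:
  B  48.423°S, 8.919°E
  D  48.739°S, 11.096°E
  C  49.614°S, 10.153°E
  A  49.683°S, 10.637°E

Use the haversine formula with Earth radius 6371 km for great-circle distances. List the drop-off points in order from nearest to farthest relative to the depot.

C, A, D, B

Computing each great-circle distance from 49.881°S, 9.795°E:
C 49.614°S, 10.153°E: 39.3 km
A 49.683°S, 10.637°E: 64.3 km
D 48.739°S, 11.096°E: 158.2 km
B 48.423°S, 8.919°E: 174.2 km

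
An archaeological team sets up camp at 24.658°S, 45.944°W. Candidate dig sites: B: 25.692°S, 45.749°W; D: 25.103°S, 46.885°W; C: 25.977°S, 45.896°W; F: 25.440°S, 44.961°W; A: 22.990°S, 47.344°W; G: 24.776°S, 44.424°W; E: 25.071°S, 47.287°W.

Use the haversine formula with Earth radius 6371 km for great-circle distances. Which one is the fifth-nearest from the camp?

C

Distances from the camp (24.658°S, 45.944°W):
D: 107.0 km
B: 116.6 km
F: 131.8 km
E: 143.1 km
C: 146.7 km
G: 154.1 km
A: 233.8 km
The fifth-nearest is C at 146.7 km.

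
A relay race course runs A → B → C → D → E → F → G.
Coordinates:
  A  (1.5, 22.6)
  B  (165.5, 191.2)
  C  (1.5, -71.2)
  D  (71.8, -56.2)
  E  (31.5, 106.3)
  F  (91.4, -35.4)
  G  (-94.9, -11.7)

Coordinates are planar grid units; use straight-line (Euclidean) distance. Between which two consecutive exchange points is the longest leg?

B–C

Leg distances:
A→B: 235.2
B→C: 309.4
C→D: 71.9
D→E: 167.4
E→F: 153.8
F→G: 187.8
The longest leg is B–C at 309.4.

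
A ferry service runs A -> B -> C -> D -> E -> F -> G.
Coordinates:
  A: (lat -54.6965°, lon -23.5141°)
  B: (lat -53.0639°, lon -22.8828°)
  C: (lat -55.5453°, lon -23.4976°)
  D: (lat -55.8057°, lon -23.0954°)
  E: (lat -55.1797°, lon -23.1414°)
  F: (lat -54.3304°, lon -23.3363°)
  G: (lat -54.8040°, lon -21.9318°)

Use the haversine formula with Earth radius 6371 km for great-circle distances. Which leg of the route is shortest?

Leg distances:
A→B: 186.2 km
B→C: 278.8 km
C→D: 38.4 km
D→E: 69.7 km
E→F: 95.3 km
F→G: 104.7 km
The shortest leg is C–D at 38.4 km.

C–D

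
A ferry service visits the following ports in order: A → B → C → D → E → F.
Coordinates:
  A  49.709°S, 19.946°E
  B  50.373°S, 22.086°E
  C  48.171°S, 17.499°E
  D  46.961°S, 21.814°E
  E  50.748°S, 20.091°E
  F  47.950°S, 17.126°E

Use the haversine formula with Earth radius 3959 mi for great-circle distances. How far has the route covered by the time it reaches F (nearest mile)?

1088 mi

Leg distances:
A→B: 105.5 mi  (cumulative 105.5 mi)
B→C: 256.7 mi  (cumulative 362.1 mi)
C→D: 217.8 mi  (cumulative 579.9 mi)
D→E: 273.1 mi  (cumulative 853.1 mi)
E→F: 234.9 mi  (cumulative 1088.0 mi)
Cumulative distance at F ≈ 1088 mi.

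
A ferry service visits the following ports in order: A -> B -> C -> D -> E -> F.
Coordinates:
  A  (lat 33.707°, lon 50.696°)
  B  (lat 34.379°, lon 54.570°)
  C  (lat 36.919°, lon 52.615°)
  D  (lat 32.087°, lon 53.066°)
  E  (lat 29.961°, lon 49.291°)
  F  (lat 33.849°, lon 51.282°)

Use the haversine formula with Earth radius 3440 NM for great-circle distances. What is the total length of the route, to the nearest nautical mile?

1155 NM

Leg distances:
A→B: 196.9 NM  (cumulative 196.9 NM)
B→C: 179.9 NM  (cumulative 376.8 NM)
C→D: 291.0 NM  (cumulative 667.7 NM)
D→E: 232.4 NM  (cumulative 900.1 NM)
E→F: 254.5 NM  (cumulative 1154.6 NM)
Total route length ≈ 1155 NM.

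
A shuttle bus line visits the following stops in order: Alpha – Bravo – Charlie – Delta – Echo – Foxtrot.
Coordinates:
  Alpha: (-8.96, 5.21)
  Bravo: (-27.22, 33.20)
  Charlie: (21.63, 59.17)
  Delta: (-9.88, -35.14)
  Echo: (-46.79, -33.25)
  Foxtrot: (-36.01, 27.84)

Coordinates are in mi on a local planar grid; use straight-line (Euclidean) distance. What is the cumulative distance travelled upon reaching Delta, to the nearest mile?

Leg distances:
Alpha→Bravo: 33.4 mi  (cumulative 33.4 mi)
Bravo→Charlie: 55.3 mi  (cumulative 88.7 mi)
Charlie→Delta: 99.4 mi  (cumulative 188.2 mi)
Cumulative distance at Delta ≈ 188 mi.

188 mi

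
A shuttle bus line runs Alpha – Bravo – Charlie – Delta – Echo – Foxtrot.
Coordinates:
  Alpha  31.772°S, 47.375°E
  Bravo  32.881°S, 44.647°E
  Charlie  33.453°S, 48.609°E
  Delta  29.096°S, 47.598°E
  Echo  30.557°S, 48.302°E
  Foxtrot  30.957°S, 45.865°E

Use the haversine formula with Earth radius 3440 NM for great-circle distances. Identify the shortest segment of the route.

Leg distances:
Alpha→Bravo: 153.6 NM
Bravo→Charlie: 202.0 NM
Charlie→Delta: 266.7 NM
Delta→Echo: 95.1 NM
Echo→Foxtrot: 128.0 NM
The shortest leg is Delta–Echo at 95.1 NM.

Delta–Echo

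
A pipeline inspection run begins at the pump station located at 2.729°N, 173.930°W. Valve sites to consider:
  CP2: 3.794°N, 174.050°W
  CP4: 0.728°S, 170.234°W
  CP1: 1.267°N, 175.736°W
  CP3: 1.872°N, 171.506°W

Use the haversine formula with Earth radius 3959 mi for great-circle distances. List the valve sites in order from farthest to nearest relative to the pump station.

Computing each great-circle distance from 2.729°N, 173.930°W:
CP4 0.728°S, 170.234°W: 349.6 mi
CP3 1.872°N, 171.506°W: 177.5 mi
CP1 1.267°N, 175.736°W: 160.5 mi
CP2 3.794°N, 174.050°W: 74.1 mi

CP4, CP3, CP1, CP2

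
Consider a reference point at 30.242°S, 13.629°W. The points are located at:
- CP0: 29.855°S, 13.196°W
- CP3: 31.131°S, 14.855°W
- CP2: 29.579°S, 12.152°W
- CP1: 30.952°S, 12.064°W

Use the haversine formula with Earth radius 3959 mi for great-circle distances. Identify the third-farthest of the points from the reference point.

Distances from the reference point (30.242°S, 13.629°W):
CP1: 105.2 mi
CP2: 99.6 mi
CP3: 95.3 mi
CP0: 37.2 mi
The third-farthest is CP3 at 95.3 mi.

CP3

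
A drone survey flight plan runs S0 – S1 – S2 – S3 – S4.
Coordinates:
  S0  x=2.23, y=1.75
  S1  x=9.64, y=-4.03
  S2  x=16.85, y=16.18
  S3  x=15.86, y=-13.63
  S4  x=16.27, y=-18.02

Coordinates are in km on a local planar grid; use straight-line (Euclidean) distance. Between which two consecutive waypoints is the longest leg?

S2–S3

Leg distances:
S0→S1: 9.4 km
S1→S2: 21.5 km
S2→S3: 29.8 km
S3→S4: 4.4 km
The longest leg is S2–S3 at 29.8 km.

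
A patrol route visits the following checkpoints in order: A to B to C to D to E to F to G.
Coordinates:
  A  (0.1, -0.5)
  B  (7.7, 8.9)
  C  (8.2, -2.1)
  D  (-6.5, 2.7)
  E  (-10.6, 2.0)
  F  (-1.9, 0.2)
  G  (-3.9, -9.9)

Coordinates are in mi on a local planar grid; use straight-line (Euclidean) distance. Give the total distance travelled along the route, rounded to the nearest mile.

Leg distances:
A→B: 12.1 mi  (cumulative 12.1 mi)
B→C: 11.0 mi  (cumulative 23.1 mi)
C→D: 15.5 mi  (cumulative 38.6 mi)
D→E: 4.2 mi  (cumulative 42.7 mi)
E→F: 8.9 mi  (cumulative 51.6 mi)
F→G: 10.3 mi  (cumulative 61.9 mi)
Total route length ≈ 62 mi.

62 mi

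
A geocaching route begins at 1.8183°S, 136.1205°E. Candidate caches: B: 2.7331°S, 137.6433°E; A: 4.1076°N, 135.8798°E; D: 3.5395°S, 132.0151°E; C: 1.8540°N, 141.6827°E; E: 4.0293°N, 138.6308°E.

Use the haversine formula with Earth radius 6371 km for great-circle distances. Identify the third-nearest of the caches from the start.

Distances from the start (1.8183°S, 136.1205°E):
B: 197.4 km
D: 494.5 km
A: 659.5 km
E: 707.5 km
C: 741.0 km
The third-nearest is A at 659.5 km.

A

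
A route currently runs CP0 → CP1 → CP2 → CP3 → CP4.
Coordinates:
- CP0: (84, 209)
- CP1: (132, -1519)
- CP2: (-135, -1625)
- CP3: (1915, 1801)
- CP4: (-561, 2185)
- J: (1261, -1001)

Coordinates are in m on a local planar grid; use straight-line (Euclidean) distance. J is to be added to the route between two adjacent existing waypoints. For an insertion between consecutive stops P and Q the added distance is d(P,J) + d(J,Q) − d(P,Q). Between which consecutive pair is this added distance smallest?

Added distance for inserting J between each consecutive pair:
CP0–CP1: 1201.5 m
CP1–CP2: 2484.0 m
CP2–CP3: 413.9 m
CP3–CP4: 4041.9 m
Smallest added distance is 413.9 m, inserting between CP2 and CP3.

between CP2 and CP3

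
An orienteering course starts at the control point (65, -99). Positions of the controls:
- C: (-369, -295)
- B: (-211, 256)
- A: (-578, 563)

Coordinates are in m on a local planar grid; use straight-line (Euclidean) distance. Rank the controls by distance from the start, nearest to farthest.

B, C, A

Distance from the start at (65, -99) to each:
B (-211, 256): 449.7 m
C (-369, -295): 476.2 m
A (-578, 563): 922.9 m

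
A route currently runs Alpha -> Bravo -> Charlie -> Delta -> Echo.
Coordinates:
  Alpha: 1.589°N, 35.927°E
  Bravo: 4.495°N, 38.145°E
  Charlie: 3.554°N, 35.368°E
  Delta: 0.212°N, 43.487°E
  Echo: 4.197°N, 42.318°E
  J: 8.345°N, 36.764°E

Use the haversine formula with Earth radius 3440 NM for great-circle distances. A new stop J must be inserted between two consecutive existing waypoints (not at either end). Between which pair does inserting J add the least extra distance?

Added distance for inserting J between each consecutive pair:
Alpha–Bravo: 434.7 NM
Bravo–Charlie: 369.2 NM
Charlie–Delta: 405.2 NM
Delta–Echo: 797.8 NM
Smallest added distance is 369.2 NM, inserting between Bravo and Charlie.

between Bravo and Charlie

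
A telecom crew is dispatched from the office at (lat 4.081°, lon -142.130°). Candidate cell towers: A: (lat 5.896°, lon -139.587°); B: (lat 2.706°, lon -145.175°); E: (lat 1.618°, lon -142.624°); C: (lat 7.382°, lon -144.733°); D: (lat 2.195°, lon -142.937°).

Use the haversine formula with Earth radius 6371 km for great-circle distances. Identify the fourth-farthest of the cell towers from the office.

Distances from the office ((lat 4.081°, lon -142.130°)):
C: 466.5 km
B: 371.0 km
A: 346.5 km
E: 279.3 km
D: 228.1 km
The fourth-farthest is E at 279.3 km.

E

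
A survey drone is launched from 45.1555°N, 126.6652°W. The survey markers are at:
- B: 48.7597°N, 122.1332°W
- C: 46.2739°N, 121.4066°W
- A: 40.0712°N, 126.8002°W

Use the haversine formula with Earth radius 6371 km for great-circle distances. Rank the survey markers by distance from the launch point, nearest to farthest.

Distance from the launch point at 45.1555°N, 126.6652°W to each:
C 46.2739°N, 121.4066°W: 426.7 km
B 48.7597°N, 122.1332°W: 527.9 km
A 40.0712°N, 126.8002°W: 565.5 km

C, B, A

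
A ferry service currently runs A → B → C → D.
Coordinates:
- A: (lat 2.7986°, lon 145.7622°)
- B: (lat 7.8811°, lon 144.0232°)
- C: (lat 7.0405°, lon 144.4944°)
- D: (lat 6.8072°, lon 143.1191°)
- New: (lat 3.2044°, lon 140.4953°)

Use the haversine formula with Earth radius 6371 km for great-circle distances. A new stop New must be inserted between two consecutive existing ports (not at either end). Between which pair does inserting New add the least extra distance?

Added distance for inserting New between each consecutive pair:
A–B: 639.8 km
B–C: 1158.1 km
C–D: 955.7 km
Smallest added distance is 639.8 km, inserting between A and B.

between A and B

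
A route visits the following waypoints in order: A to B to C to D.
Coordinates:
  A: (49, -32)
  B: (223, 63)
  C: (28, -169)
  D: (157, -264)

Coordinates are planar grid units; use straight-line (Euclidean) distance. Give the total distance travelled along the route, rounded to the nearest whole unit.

Leg distances:
A→B: 198.2  (cumulative 198.2)
B→C: 303.1  (cumulative 501.3)
C→D: 160.2  (cumulative 661.5)
Total route length ≈ 662.

662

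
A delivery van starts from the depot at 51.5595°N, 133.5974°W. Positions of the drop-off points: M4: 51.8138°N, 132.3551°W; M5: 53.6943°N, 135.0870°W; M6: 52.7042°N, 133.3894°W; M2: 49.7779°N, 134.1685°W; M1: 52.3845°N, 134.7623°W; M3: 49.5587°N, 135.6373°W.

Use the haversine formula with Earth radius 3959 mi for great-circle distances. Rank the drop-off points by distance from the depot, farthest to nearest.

Distance from the depot at 51.5595°N, 133.5974°W to each:
M3 49.5587°N, 135.6373°W: 164.7 mi
M5 53.6943°N, 135.0870°W: 160.2 mi
M2 49.7779°N, 134.1685°W: 125.6 mi
M6 52.7042°N, 133.3894°W: 79.6 mi
M1 52.3845°N, 134.7623°W: 75.6 mi
M4 51.8138°N, 132.3551°W: 56.0 mi

M3, M5, M2, M6, M1, M4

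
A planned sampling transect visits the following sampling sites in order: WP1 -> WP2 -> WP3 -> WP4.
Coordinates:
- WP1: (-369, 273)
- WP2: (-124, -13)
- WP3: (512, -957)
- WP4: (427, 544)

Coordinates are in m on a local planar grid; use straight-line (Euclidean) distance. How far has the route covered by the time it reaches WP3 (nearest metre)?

1515 m

Leg distances:
WP1→WP2: 376.6 m  (cumulative 376.6 m)
WP2→WP3: 1138.3 m  (cumulative 1514.8 m)
Cumulative distance at WP3 ≈ 1515 m.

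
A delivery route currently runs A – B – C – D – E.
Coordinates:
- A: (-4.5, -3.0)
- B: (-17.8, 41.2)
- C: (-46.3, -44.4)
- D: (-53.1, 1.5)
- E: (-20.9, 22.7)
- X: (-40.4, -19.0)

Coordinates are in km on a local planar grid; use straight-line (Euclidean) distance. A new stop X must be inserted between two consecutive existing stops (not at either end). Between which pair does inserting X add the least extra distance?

Added distance for inserting X between each consecutive pair:
A–B: 57.4 km
B–C: 0.2 km
C–D: 3.8 km
D–E: 31.6 km
Smallest added distance is 0.2 km, inserting between B and C.

between B and C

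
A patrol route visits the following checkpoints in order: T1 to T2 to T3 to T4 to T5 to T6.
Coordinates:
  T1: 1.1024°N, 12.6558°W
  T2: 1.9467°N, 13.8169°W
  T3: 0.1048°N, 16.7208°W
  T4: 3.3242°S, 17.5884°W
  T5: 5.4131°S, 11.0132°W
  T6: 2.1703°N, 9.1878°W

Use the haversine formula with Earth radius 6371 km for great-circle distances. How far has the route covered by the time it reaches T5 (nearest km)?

1700 km

Leg distances:
T1→T2: 159.6 km  (cumulative 159.6 km)
T2→T3: 382.3 km  (cumulative 541.9 km)
T3→T4: 393.3 km  (cumulative 935.2 km)
T4→T5: 765.1 km  (cumulative 1700.3 km)
Cumulative distance at T5 ≈ 1700 km.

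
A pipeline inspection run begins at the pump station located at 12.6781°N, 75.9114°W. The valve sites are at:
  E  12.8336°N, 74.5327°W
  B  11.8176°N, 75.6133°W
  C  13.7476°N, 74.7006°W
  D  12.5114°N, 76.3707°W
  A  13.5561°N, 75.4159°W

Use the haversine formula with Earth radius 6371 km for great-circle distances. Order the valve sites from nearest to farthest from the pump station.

D, B, A, E, C

Computing each great-circle distance from 12.6781°N, 75.9114°W:
D 12.5114°N, 76.3707°W: 53.2 km
B 11.8176°N, 75.6133°W: 101.0 km
A 13.5561°N, 75.4159°W: 111.4 km
E 12.8336°N, 74.5327°W: 150.5 km
C 13.7476°N, 74.7006°W: 177.0 km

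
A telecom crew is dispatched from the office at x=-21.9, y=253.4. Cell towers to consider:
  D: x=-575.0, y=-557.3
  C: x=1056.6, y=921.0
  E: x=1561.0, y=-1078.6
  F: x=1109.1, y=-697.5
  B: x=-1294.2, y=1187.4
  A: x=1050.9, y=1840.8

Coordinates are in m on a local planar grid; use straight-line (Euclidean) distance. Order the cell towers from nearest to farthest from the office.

Computing each straight-line distance from x=-21.9, y=253.4:
D x=-575.0, y=-557.3: 981.4 m
C x=1056.6, y=921.0: 1268.4 m
F x=1109.1, y=-697.5: 1477.6 m
B x=-1294.2, y=1187.4: 1578.3 m
A x=1050.9, y=1840.8: 1915.9 m
E x=1561.0, y=-1078.6: 2068.8 m

D, C, F, B, A, E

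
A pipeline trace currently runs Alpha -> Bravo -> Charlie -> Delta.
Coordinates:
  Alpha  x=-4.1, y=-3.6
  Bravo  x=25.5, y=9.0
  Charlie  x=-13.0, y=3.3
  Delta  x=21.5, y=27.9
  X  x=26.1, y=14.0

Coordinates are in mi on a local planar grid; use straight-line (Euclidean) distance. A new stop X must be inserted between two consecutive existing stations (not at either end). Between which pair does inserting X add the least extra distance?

Added distance for inserting X between each consecutive pair:
Alpha–Bravo: 7.8 mi
Bravo–Charlie: 6.7 mi
Charlie–Delta: 12.8 mi
Smallest added distance is 6.7 mi, inserting between Bravo and Charlie.

between Bravo and Charlie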